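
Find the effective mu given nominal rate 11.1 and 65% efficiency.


Effective rate = mu * efficiency = 11.1 * 0.65 = 7.22 per hour

7.22 per hour


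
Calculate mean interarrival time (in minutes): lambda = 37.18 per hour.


Mean interarrival time = 60/lambda = 60/37.18 = 1.61 minutes

1.61 minutes


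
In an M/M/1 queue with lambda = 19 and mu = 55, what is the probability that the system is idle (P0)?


P0 = 1 - rho = 1 - 19/55 = 0.6545

0.6545


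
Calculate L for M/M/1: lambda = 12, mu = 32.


rho = 12/32; L = rho/(1-rho) = 0.6

0.6


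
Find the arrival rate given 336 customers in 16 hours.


lambda = total arrivals / time = 336 / 16 = 21.0 per hour

21.0 per hour


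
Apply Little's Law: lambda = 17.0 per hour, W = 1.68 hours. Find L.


L = lambda * W = 17.0 * 1.68 = 28.56

28.56


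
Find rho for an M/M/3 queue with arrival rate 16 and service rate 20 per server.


rho = lambda/(c*mu) = 16/(3*20) = 0.2667

0.2667


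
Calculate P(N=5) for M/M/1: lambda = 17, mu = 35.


rho = 17/35; P(n) = (1-rho)*rho^n = (1-17/35)*(17/35)^5 = 0.0139

0.0139


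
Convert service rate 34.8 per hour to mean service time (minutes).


Mean service time = 60/mu = 60/34.8 = 1.72 minutes

1.72 minutes


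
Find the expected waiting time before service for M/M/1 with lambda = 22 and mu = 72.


rho = 22/72; Wq = rho/(mu - lambda) = 0.0061 hours

0.0061 hours


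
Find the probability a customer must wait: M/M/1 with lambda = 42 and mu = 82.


P(wait) = rho = lambda/mu = 42/82 = 0.5122

0.5122


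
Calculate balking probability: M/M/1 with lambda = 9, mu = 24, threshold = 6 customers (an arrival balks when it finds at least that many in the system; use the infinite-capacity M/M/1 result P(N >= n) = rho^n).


P(N >= 6) = rho^6 = (9/24)^6 = 0.0028

0.0028


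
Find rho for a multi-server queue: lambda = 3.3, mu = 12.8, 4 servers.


rho = lambda / (c * mu) = 3.3 / (4 * 12.8) = 0.0645

0.0645


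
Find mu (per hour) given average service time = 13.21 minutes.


mu = 60 / avg_service_time = 60 / 13.21 = 4.54 per hour

4.54 per hour


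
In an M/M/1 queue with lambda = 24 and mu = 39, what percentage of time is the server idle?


Idle fraction = (1 - rho) * 100 = (1 - 24/39) * 100 = 38.5%

38.5%


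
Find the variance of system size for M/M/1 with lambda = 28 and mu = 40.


rho = 28/40; Var(N) = rho/(1-rho)^2 = 7.78

7.78


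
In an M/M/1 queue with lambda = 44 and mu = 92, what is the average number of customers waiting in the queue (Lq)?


rho = 44/92; Lq = rho^2/(1-rho) = 0.44

0.44


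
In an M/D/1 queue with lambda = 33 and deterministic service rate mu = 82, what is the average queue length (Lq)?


M/D/1: Lq = rho^2 / (2*(1-rho)) where rho = 33/82; Lq = 0.14

0.14


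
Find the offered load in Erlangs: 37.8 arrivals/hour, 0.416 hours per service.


Offered load a = lambda * E[S] = 37.8 * 0.416 = 15.72 Erlangs

15.72 Erlangs


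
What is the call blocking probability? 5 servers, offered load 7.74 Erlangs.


B(N,A) = (A^N/N!) / sum(A^k/k!, k=0..N) with N=5, A=7.74 = 0.4658

0.4658


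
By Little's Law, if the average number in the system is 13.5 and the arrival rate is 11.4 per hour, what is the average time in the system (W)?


W = L / lambda = 13.5 / 11.4 = 1.1842 hours

1.1842 hours


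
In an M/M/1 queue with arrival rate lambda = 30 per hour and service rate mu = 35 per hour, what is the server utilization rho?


rho = lambda/mu = 30/35 = 0.8571

0.8571


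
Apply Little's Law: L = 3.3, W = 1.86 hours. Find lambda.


lambda = L / W = 3.3 / 1.86 = 1.77 per hour

1.77 per hour


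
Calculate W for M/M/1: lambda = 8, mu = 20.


W = 1/(mu - lambda) = 1/(20 - 8) = 0.0833 hours

0.0833 hours


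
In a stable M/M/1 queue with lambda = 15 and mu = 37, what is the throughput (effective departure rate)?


For a stable queue (lambda < mu), throughput = lambda = 15 per hour

15 per hour


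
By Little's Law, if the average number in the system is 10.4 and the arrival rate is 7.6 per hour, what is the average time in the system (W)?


W = L / lambda = 10.4 / 7.6 = 1.3684 hours

1.3684 hours


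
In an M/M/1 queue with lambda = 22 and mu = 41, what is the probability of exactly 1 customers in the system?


rho = 22/41; P(n) = (1-rho)*rho^n = (1-22/41)*(22/41)^1 = 0.2487

0.2487


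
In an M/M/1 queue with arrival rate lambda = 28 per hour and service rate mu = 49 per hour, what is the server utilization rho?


rho = lambda/mu = 28/49 = 0.5714

0.5714


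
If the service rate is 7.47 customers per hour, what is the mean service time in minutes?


Mean service time = 60/mu = 60/7.47 = 8.03 minutes

8.03 minutes


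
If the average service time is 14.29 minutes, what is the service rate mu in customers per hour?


mu = 60 / avg_service_time = 60 / 14.29 = 4.2 per hour

4.2 per hour


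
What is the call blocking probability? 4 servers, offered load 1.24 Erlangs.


B(N,A) = (A^N/N!) / sum(A^k/k!, k=0..N) with N=4, A=1.24 = 0.0288

0.0288


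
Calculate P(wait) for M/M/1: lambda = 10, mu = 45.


P(wait) = rho = lambda/mu = 10/45 = 0.2222

0.2222


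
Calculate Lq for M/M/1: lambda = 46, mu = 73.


rho = 46/73; Lq = rho^2/(1-rho) = 1.07

1.07


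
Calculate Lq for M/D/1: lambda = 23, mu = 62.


M/D/1: Lq = rho^2 / (2*(1-rho)) where rho = 23/62; Lq = 0.11

0.11


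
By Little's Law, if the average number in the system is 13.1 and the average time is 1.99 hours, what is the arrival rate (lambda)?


lambda = L / W = 13.1 / 1.99 = 6.58 per hour

6.58 per hour


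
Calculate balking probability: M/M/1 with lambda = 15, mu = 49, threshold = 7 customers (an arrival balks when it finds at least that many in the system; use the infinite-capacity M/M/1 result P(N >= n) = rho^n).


P(N >= 7) = rho^7 = (15/49)^7 = 0.0003

0.0003


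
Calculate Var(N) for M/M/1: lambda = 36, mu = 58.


rho = 36/58; Var(N) = rho/(1-rho)^2 = 4.31

4.31


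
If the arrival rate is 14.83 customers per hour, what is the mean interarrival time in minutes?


Mean interarrival time = 60/lambda = 60/14.83 = 4.05 minutes

4.05 minutes


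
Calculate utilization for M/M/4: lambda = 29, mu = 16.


rho = lambda/(c*mu) = 29/(4*16) = 0.4531

0.4531


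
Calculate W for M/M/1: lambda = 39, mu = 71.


W = 1/(mu - lambda) = 1/(71 - 39) = 0.0313 hours

0.0313 hours


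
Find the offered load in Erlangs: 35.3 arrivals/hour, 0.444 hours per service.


Offered load a = lambda * E[S] = 35.3 * 0.444 = 15.67 Erlangs

15.67 Erlangs


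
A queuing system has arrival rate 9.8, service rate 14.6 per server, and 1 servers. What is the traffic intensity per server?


rho = lambda / (c * mu) = 9.8 / (1 * 14.6) = 0.6712

0.6712


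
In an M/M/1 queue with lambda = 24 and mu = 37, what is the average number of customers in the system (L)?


rho = 24/37; L = rho/(1-rho) = 1.85

1.85


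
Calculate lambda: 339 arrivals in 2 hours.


lambda = total arrivals / time = 339 / 2 = 169.5 per hour

169.5 per hour


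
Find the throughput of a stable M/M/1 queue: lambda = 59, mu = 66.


For a stable queue (lambda < mu), throughput = lambda = 59 per hour

59 per hour


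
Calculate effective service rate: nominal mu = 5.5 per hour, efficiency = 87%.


Effective rate = mu * efficiency = 5.5 * 0.87 = 4.79 per hour

4.79 per hour


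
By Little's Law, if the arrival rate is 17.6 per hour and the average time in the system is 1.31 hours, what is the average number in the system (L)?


L = lambda * W = 17.6 * 1.31 = 23.06

23.06


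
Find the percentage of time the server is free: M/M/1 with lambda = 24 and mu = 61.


Idle fraction = (1 - rho) * 100 = (1 - 24/61) * 100 = 60.7%

60.7%


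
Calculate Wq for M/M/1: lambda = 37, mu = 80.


rho = 37/80; Wq = rho/(mu - lambda) = 0.0108 hours

0.0108 hours


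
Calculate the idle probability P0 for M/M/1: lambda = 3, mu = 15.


P0 = 1 - rho = 1 - 3/15 = 0.8

0.8


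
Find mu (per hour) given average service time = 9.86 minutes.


mu = 60 / avg_service_time = 60 / 9.86 = 6.09 per hour

6.09 per hour


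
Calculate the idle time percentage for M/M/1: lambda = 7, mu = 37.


Idle fraction = (1 - rho) * 100 = (1 - 7/37) * 100 = 81.1%

81.1%


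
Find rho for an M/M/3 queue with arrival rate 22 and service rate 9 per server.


rho = lambda/(c*mu) = 22/(3*9) = 0.8148

0.8148


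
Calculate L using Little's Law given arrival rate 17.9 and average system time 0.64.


L = lambda * W = 17.9 * 0.64 = 11.46

11.46


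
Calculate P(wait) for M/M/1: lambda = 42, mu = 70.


P(wait) = rho = lambda/mu = 42/70 = 0.6

0.6


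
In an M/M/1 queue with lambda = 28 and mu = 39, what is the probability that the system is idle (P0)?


P0 = 1 - rho = 1 - 28/39 = 0.2821

0.2821


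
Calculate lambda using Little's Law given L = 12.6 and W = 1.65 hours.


lambda = L / W = 12.6 / 1.65 = 7.64 per hour

7.64 per hour


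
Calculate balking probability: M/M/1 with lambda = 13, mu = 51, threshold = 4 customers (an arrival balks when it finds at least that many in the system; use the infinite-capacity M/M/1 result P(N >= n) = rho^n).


P(N >= 4) = rho^4 = (13/51)^4 = 0.0042

0.0042


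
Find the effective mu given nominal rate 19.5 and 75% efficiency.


Effective rate = mu * efficiency = 19.5 * 0.75 = 14.63 per hour

14.63 per hour


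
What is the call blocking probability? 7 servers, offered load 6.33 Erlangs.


B(N,A) = (A^N/N!) / sum(A^k/k!, k=0..N) with N=7, A=6.33 = 0.2064

0.2064


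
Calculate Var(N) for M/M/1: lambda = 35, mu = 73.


rho = 35/73; Var(N) = rho/(1-rho)^2 = 1.77

1.77


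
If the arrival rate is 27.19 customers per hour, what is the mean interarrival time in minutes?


Mean interarrival time = 60/lambda = 60/27.19 = 2.21 minutes

2.21 minutes


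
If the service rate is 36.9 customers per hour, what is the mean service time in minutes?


Mean service time = 60/mu = 60/36.9 = 1.63 minutes

1.63 minutes


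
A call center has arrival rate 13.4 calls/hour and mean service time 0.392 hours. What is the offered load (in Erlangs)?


Offered load a = lambda * E[S] = 13.4 * 0.392 = 5.25 Erlangs

5.25 Erlangs


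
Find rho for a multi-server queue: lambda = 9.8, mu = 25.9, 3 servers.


rho = lambda / (c * mu) = 9.8 / (3 * 25.9) = 0.1261

0.1261


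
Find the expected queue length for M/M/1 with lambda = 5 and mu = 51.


rho = 5/51; Lq = rho^2/(1-rho) = 0.01

0.01


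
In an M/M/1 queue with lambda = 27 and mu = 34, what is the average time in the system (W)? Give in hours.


W = 1/(mu - lambda) = 1/(34 - 27) = 0.1429 hours

0.1429 hours


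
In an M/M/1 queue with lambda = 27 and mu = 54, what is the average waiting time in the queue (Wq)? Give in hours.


rho = 27/54; Wq = rho/(mu - lambda) = 0.0185 hours

0.0185 hours


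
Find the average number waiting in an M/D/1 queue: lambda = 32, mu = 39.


M/D/1: Lq = rho^2 / (2*(1-rho)) where rho = 32/39; Lq = 1.88

1.88


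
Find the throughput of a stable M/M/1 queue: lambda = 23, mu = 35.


For a stable queue (lambda < mu), throughput = lambda = 23 per hour

23 per hour


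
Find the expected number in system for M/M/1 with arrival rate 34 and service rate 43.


rho = 34/43; L = rho/(1-rho) = 3.78

3.78


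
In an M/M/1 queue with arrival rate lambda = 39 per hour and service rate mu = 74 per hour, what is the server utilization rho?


rho = lambda/mu = 39/74 = 0.527

0.527


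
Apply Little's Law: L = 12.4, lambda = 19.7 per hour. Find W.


W = L / lambda = 12.4 / 19.7 = 0.6294 hours

0.6294 hours


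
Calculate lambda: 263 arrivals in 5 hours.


lambda = total arrivals / time = 263 / 5 = 52.6 per hour

52.6 per hour


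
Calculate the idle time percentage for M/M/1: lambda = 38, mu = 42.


Idle fraction = (1 - rho) * 100 = (1 - 38/42) * 100 = 9.5%

9.5%


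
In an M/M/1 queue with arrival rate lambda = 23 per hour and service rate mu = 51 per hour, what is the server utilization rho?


rho = lambda/mu = 23/51 = 0.451

0.451


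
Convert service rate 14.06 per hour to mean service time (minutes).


Mean service time = 60/mu = 60/14.06 = 4.27 minutes

4.27 minutes


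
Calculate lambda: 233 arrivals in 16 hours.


lambda = total arrivals / time = 233 / 16 = 14.56 per hour

14.56 per hour


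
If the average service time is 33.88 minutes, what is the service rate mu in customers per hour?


mu = 60 / avg_service_time = 60 / 33.88 = 1.77 per hour

1.77 per hour


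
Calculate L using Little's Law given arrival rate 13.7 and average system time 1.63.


L = lambda * W = 13.7 * 1.63 = 22.33

22.33


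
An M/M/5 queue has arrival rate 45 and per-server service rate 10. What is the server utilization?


rho = lambda/(c*mu) = 45/(5*10) = 0.9

0.9


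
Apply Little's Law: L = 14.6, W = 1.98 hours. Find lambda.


lambda = L / W = 14.6 / 1.98 = 7.37 per hour

7.37 per hour


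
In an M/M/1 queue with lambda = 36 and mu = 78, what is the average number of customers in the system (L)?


rho = 36/78; L = rho/(1-rho) = 0.86

0.86


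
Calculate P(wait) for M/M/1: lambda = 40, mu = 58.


P(wait) = rho = lambda/mu = 40/58 = 0.6897

0.6897


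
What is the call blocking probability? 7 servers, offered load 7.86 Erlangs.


B(N,A) = (A^N/N!) / sum(A^k/k!, k=0..N) with N=7, A=7.86 = 0.3002

0.3002


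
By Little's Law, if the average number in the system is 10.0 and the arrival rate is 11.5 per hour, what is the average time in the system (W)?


W = L / lambda = 10.0 / 11.5 = 0.8696 hours

0.8696 hours


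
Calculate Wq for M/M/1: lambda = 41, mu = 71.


rho = 41/71; Wq = rho/(mu - lambda) = 0.0192 hours

0.0192 hours


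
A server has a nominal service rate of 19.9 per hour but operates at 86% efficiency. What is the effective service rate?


Effective rate = mu * efficiency = 19.9 * 0.86 = 17.11 per hour

17.11 per hour


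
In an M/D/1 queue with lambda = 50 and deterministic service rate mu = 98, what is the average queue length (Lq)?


M/D/1: Lq = rho^2 / (2*(1-rho)) where rho = 50/98; Lq = 0.27

0.27


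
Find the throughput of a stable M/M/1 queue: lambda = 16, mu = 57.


For a stable queue (lambda < mu), throughput = lambda = 16 per hour

16 per hour


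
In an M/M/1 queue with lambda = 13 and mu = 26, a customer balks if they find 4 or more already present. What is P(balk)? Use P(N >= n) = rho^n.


P(N >= 4) = rho^4 = (13/26)^4 = 0.0625

0.0625


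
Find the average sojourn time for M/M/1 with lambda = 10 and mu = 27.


W = 1/(mu - lambda) = 1/(27 - 10) = 0.0588 hours

0.0588 hours


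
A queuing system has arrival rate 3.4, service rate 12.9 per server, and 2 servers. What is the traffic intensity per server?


rho = lambda / (c * mu) = 3.4 / (2 * 12.9) = 0.1318

0.1318


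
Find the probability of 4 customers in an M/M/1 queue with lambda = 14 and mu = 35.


rho = 14/35; P(n) = (1-rho)*rho^n = (1-14/35)*(14/35)^4 = 0.0154

0.0154


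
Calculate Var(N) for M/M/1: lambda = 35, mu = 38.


rho = 35/38; Var(N) = rho/(1-rho)^2 = 147.78

147.78


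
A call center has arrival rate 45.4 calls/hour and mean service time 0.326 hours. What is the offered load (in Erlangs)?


Offered load a = lambda * E[S] = 45.4 * 0.326 = 14.8 Erlangs

14.8 Erlangs


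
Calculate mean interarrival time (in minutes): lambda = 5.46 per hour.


Mean interarrival time = 60/lambda = 60/5.46 = 10.99 minutes

10.99 minutes


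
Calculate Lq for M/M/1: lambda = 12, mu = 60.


rho = 12/60; Lq = rho^2/(1-rho) = 0.05

0.05


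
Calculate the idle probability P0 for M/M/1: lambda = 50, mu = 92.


P0 = 1 - rho = 1 - 50/92 = 0.4565

0.4565


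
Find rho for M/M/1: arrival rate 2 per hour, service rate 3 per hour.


rho = lambda/mu = 2/3 = 0.6667

0.6667


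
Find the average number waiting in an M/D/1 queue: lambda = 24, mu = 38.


M/D/1: Lq = rho^2 / (2*(1-rho)) where rho = 24/38; Lq = 0.54

0.54


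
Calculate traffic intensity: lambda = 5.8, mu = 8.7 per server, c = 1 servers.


rho = lambda / (c * mu) = 5.8 / (1 * 8.7) = 0.6667

0.6667


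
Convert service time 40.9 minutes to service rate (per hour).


mu = 60 / avg_service_time = 60 / 40.9 = 1.47 per hour

1.47 per hour


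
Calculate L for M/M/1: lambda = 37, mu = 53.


rho = 37/53; L = rho/(1-rho) = 2.31

2.31


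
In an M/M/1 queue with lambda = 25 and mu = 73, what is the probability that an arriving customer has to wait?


P(wait) = rho = lambda/mu = 25/73 = 0.3425

0.3425


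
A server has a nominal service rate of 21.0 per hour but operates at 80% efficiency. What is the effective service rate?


Effective rate = mu * efficiency = 21.0 * 0.8 = 16.8 per hour

16.8 per hour


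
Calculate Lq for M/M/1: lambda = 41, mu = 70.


rho = 41/70; Lq = rho^2/(1-rho) = 0.83

0.83


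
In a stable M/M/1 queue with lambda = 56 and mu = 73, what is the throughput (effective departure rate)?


For a stable queue (lambda < mu), throughput = lambda = 56 per hour

56 per hour


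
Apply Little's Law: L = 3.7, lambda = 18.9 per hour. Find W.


W = L / lambda = 3.7 / 18.9 = 0.1958 hours

0.1958 hours


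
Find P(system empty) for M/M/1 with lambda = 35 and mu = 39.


P0 = 1 - rho = 1 - 35/39 = 0.1026

0.1026


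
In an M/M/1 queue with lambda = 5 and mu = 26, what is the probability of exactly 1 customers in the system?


rho = 5/26; P(n) = (1-rho)*rho^n = (1-5/26)*(5/26)^1 = 0.1553

0.1553


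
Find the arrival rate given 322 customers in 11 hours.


lambda = total arrivals / time = 322 / 11 = 29.27 per hour

29.27 per hour


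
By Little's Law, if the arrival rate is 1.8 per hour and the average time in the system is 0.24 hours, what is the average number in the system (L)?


L = lambda * W = 1.8 * 0.24 = 0.43

0.43


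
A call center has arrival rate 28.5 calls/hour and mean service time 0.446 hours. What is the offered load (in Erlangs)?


Offered load a = lambda * E[S] = 28.5 * 0.446 = 12.71 Erlangs

12.71 Erlangs


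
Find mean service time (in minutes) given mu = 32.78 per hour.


Mean service time = 60/mu = 60/32.78 = 1.83 minutes

1.83 minutes


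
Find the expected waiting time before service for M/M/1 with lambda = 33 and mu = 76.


rho = 33/76; Wq = rho/(mu - lambda) = 0.0101 hours

0.0101 hours


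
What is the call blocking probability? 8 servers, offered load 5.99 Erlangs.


B(N,A) = (A^N/N!) / sum(A^k/k!, k=0..N) with N=8, A=5.99 = 0.1213

0.1213


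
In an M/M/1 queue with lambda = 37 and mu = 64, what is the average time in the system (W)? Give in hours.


W = 1/(mu - lambda) = 1/(64 - 37) = 0.037 hours

0.037 hours


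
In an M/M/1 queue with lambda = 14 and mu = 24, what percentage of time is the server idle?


Idle fraction = (1 - rho) * 100 = (1 - 14/24) * 100 = 41.7%

41.7%


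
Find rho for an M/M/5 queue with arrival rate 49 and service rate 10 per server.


rho = lambda/(c*mu) = 49/(5*10) = 0.98

0.98


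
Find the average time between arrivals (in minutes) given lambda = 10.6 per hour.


Mean interarrival time = 60/lambda = 60/10.6 = 5.66 minutes

5.66 minutes


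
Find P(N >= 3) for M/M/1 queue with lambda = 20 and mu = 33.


P(N >= 3) = rho^3 = (20/33)^3 = 0.2226

0.2226


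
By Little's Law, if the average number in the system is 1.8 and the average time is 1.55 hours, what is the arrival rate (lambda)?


lambda = L / W = 1.8 / 1.55 = 1.16 per hour

1.16 per hour


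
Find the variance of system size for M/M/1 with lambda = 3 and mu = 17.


rho = 3/17; Var(N) = rho/(1-rho)^2 = 0.26

0.26


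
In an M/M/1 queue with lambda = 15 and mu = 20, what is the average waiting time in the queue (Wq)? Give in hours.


rho = 15/20; Wq = rho/(mu - lambda) = 0.15 hours

0.15 hours


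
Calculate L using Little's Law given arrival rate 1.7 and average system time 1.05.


L = lambda * W = 1.7 * 1.05 = 1.79

1.79


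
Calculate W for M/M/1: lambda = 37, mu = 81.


W = 1/(mu - lambda) = 1/(81 - 37) = 0.0227 hours

0.0227 hours


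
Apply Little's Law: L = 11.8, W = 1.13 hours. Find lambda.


lambda = L / W = 11.8 / 1.13 = 10.44 per hour

10.44 per hour


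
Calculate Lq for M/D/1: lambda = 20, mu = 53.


M/D/1: Lq = rho^2 / (2*(1-rho)) where rho = 20/53; Lq = 0.11

0.11


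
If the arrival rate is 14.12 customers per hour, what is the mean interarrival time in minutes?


Mean interarrival time = 60/lambda = 60/14.12 = 4.25 minutes

4.25 minutes


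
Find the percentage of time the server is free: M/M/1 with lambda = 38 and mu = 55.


Idle fraction = (1 - rho) * 100 = (1 - 38/55) * 100 = 30.9%

30.9%


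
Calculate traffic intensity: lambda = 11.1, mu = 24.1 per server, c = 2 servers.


rho = lambda / (c * mu) = 11.1 / (2 * 24.1) = 0.2303

0.2303


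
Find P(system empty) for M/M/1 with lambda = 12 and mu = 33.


P0 = 1 - rho = 1 - 12/33 = 0.6364

0.6364


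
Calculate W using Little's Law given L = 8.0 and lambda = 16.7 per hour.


W = L / lambda = 8.0 / 16.7 = 0.479 hours

0.479 hours


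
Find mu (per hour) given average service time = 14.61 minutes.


mu = 60 / avg_service_time = 60 / 14.61 = 4.11 per hour

4.11 per hour


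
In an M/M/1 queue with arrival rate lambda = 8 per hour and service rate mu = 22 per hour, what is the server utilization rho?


rho = lambda/mu = 8/22 = 0.3636

0.3636


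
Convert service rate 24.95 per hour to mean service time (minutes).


Mean service time = 60/mu = 60/24.95 = 2.4 minutes

2.4 minutes


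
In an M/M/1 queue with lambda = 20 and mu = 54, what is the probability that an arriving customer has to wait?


P(wait) = rho = lambda/mu = 20/54 = 0.3704

0.3704


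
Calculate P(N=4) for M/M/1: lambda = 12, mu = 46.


rho = 12/46; P(n) = (1-rho)*rho^n = (1-12/46)*(12/46)^4 = 0.0034

0.0034


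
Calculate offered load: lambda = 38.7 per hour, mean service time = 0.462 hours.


Offered load a = lambda * E[S] = 38.7 * 0.462 = 17.88 Erlangs

17.88 Erlangs


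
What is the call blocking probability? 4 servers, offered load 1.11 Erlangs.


B(N,A) = (A^N/N!) / sum(A^k/k!, k=0..N) with N=4, A=1.11 = 0.021

0.021


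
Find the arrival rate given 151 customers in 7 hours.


lambda = total arrivals / time = 151 / 7 = 21.57 per hour

21.57 per hour


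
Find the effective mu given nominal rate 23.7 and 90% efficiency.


Effective rate = mu * efficiency = 23.7 * 0.9 = 21.33 per hour

21.33 per hour


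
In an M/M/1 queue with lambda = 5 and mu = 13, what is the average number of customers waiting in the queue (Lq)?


rho = 5/13; Lq = rho^2/(1-rho) = 0.24

0.24


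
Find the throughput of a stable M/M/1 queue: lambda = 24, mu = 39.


For a stable queue (lambda < mu), throughput = lambda = 24 per hour

24 per hour


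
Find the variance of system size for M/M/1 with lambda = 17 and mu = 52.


rho = 17/52; Var(N) = rho/(1-rho)^2 = 0.72

0.72


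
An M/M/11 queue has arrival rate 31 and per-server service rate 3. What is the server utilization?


rho = lambda/(c*mu) = 31/(11*3) = 0.9394

0.9394


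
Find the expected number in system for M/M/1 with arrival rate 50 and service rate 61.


rho = 50/61; L = rho/(1-rho) = 4.55

4.55


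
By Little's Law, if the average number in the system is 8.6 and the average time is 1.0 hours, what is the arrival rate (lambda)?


lambda = L / W = 8.6 / 1.0 = 8.6 per hour

8.6 per hour


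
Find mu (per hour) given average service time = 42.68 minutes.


mu = 60 / avg_service_time = 60 / 42.68 = 1.41 per hour

1.41 per hour


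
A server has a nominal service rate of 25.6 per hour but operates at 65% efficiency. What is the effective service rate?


Effective rate = mu * efficiency = 25.6 * 0.65 = 16.64 per hour

16.64 per hour


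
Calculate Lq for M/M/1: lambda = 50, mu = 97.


rho = 50/97; Lq = rho^2/(1-rho) = 0.55

0.55


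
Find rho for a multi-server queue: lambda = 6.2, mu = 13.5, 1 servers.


rho = lambda / (c * mu) = 6.2 / (1 * 13.5) = 0.4593

0.4593


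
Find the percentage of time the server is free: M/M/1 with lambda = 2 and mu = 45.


Idle fraction = (1 - rho) * 100 = (1 - 2/45) * 100 = 95.6%

95.6%


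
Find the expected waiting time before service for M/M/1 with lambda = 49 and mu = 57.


rho = 49/57; Wq = rho/(mu - lambda) = 0.1075 hours

0.1075 hours


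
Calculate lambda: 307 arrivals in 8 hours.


lambda = total arrivals / time = 307 / 8 = 38.38 per hour

38.38 per hour


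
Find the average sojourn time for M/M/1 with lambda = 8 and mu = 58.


W = 1/(mu - lambda) = 1/(58 - 8) = 0.02 hours

0.02 hours


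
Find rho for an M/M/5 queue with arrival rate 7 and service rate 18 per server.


rho = lambda/(c*mu) = 7/(5*18) = 0.0778

0.0778


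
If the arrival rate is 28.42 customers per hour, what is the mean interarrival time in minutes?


Mean interarrival time = 60/lambda = 60/28.42 = 2.11 minutes

2.11 minutes


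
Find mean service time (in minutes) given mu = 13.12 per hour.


Mean service time = 60/mu = 60/13.12 = 4.57 minutes

4.57 minutes


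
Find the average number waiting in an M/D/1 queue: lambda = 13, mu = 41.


M/D/1: Lq = rho^2 / (2*(1-rho)) where rho = 13/41; Lq = 0.07

0.07


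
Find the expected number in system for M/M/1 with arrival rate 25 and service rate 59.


rho = 25/59; L = rho/(1-rho) = 0.74

0.74


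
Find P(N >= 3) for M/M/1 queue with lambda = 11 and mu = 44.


P(N >= 3) = rho^3 = (11/44)^3 = 0.0156

0.0156


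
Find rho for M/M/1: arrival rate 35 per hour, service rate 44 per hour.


rho = lambda/mu = 35/44 = 0.7955

0.7955


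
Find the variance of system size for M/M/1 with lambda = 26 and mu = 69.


rho = 26/69; Var(N) = rho/(1-rho)^2 = 0.97

0.97


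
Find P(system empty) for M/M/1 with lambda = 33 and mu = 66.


P0 = 1 - rho = 1 - 33/66 = 0.5

0.5


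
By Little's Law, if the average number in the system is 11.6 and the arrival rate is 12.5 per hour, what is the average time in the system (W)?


W = L / lambda = 11.6 / 12.5 = 0.928 hours

0.928 hours


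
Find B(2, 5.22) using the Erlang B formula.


B(N,A) = (A^N/N!) / sum(A^k/k!, k=0..N) with N=2, A=5.22 = 0.6866

0.6866


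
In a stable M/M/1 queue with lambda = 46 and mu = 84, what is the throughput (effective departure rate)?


For a stable queue (lambda < mu), throughput = lambda = 46 per hour

46 per hour


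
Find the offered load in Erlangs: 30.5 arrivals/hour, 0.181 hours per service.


Offered load a = lambda * E[S] = 30.5 * 0.181 = 5.52 Erlangs

5.52 Erlangs


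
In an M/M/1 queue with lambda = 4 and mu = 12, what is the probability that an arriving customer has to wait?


P(wait) = rho = lambda/mu = 4/12 = 0.3333

0.3333


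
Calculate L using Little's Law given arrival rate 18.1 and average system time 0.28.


L = lambda * W = 18.1 * 0.28 = 5.07

5.07


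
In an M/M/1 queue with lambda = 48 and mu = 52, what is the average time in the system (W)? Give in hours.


W = 1/(mu - lambda) = 1/(52 - 48) = 0.25 hours

0.25 hours


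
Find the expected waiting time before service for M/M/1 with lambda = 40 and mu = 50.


rho = 40/50; Wq = rho/(mu - lambda) = 0.08 hours

0.08 hours


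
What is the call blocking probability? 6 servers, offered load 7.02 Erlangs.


B(N,A) = (A^N/N!) / sum(A^k/k!, k=0..N) with N=6, A=7.02 = 0.3326

0.3326


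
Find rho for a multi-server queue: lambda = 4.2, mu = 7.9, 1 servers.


rho = lambda / (c * mu) = 4.2 / (1 * 7.9) = 0.5316

0.5316


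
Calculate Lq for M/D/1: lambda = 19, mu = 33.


M/D/1: Lq = rho^2 / (2*(1-rho)) where rho = 19/33; Lq = 0.39

0.39


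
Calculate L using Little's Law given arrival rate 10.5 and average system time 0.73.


L = lambda * W = 10.5 * 0.73 = 7.67

7.67


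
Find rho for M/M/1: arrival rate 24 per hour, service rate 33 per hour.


rho = lambda/mu = 24/33 = 0.7273

0.7273


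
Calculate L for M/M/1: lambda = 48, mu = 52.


rho = 48/52; L = rho/(1-rho) = 12.0

12.0


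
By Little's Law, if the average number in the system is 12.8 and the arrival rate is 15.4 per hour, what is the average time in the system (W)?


W = L / lambda = 12.8 / 15.4 = 0.8312 hours

0.8312 hours


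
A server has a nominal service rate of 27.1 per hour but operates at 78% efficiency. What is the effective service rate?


Effective rate = mu * efficiency = 27.1 * 0.78 = 21.14 per hour

21.14 per hour


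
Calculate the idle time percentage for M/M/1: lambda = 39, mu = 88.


Idle fraction = (1 - rho) * 100 = (1 - 39/88) * 100 = 55.7%

55.7%


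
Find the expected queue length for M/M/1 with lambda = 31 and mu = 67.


rho = 31/67; Lq = rho^2/(1-rho) = 0.4

0.4


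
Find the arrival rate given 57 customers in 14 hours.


lambda = total arrivals / time = 57 / 14 = 4.07 per hour

4.07 per hour


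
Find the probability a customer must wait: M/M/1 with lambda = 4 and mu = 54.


P(wait) = rho = lambda/mu = 4/54 = 0.0741

0.0741


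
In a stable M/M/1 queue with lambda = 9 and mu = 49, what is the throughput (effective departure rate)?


For a stable queue (lambda < mu), throughput = lambda = 9 per hour

9 per hour


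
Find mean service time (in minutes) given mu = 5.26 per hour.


Mean service time = 60/mu = 60/5.26 = 11.41 minutes

11.41 minutes


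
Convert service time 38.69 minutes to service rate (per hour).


mu = 60 / avg_service_time = 60 / 38.69 = 1.55 per hour

1.55 per hour


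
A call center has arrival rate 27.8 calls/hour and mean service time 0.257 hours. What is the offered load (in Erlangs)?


Offered load a = lambda * E[S] = 27.8 * 0.257 = 7.14 Erlangs

7.14 Erlangs


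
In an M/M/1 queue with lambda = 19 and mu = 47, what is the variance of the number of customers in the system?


rho = 19/47; Var(N) = rho/(1-rho)^2 = 1.14

1.14


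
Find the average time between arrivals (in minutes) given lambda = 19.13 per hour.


Mean interarrival time = 60/lambda = 60/19.13 = 3.14 minutes

3.14 minutes


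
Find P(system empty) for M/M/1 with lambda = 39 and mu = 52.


P0 = 1 - rho = 1 - 39/52 = 0.25

0.25


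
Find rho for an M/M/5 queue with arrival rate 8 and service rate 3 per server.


rho = lambda/(c*mu) = 8/(5*3) = 0.5333

0.5333


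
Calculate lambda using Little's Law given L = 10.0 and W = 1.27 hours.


lambda = L / W = 10.0 / 1.27 = 7.87 per hour

7.87 per hour


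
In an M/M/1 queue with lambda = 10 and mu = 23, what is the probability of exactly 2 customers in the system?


rho = 10/23; P(n) = (1-rho)*rho^n = (1-10/23)*(10/23)^2 = 0.1068

0.1068


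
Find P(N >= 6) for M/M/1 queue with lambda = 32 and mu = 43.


P(N >= 6) = rho^6 = (32/43)^6 = 0.1699

0.1699


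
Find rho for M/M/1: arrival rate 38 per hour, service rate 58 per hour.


rho = lambda/mu = 38/58 = 0.6552

0.6552


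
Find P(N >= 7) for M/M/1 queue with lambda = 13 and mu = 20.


P(N >= 7) = rho^7 = (13/20)^7 = 0.049

0.049


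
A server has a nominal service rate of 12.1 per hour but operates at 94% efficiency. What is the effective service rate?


Effective rate = mu * efficiency = 12.1 * 0.94 = 11.37 per hour

11.37 per hour


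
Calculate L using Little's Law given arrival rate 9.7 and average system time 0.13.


L = lambda * W = 9.7 * 0.13 = 1.26

1.26


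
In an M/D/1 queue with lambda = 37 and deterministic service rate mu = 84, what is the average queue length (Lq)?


M/D/1: Lq = rho^2 / (2*(1-rho)) where rho = 37/84; Lq = 0.17

0.17


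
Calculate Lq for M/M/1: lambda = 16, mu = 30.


rho = 16/30; Lq = rho^2/(1-rho) = 0.61

0.61


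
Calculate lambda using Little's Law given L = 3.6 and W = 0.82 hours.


lambda = L / W = 3.6 / 0.82 = 4.39 per hour

4.39 per hour


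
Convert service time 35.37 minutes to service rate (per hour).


mu = 60 / avg_service_time = 60 / 35.37 = 1.7 per hour

1.7 per hour


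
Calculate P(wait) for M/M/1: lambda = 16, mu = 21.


P(wait) = rho = lambda/mu = 16/21 = 0.7619

0.7619


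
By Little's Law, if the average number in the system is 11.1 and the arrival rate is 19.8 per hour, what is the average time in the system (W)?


W = L / lambda = 11.1 / 19.8 = 0.5606 hours

0.5606 hours


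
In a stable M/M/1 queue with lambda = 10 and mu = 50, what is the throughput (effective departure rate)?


For a stable queue (lambda < mu), throughput = lambda = 10 per hour

10 per hour


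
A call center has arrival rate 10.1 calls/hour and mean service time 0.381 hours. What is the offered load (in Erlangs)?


Offered load a = lambda * E[S] = 10.1 * 0.381 = 3.85 Erlangs

3.85 Erlangs


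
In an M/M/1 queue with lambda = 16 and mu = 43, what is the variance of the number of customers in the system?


rho = 16/43; Var(N) = rho/(1-rho)^2 = 0.94

0.94


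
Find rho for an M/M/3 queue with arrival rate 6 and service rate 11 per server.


rho = lambda/(c*mu) = 6/(3*11) = 0.1818

0.1818


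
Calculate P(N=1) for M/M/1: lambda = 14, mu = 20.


rho = 14/20; P(n) = (1-rho)*rho^n = (1-14/20)*(14/20)^1 = 0.21

0.21


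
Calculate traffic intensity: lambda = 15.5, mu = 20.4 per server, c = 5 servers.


rho = lambda / (c * mu) = 15.5 / (5 * 20.4) = 0.152

0.152


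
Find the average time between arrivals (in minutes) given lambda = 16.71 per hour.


Mean interarrival time = 60/lambda = 60/16.71 = 3.59 minutes

3.59 minutes


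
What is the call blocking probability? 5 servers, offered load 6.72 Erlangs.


B(N,A) = (A^N/N!) / sum(A^k/k!, k=0..N) with N=5, A=6.72 = 0.4078

0.4078


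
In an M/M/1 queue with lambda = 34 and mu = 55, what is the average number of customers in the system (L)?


rho = 34/55; L = rho/(1-rho) = 1.62

1.62


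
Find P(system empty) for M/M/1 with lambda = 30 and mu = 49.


P0 = 1 - rho = 1 - 30/49 = 0.3878

0.3878


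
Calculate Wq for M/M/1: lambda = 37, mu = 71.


rho = 37/71; Wq = rho/(mu - lambda) = 0.0153 hours

0.0153 hours


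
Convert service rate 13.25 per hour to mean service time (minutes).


Mean service time = 60/mu = 60/13.25 = 4.53 minutes

4.53 minutes


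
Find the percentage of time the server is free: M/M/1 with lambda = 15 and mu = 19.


Idle fraction = (1 - rho) * 100 = (1 - 15/19) * 100 = 21.1%

21.1%


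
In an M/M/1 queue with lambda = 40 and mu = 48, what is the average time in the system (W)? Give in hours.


W = 1/(mu - lambda) = 1/(48 - 40) = 0.125 hours

0.125 hours


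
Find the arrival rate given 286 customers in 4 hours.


lambda = total arrivals / time = 286 / 4 = 71.5 per hour

71.5 per hour


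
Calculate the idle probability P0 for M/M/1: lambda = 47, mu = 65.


P0 = 1 - rho = 1 - 47/65 = 0.2769

0.2769


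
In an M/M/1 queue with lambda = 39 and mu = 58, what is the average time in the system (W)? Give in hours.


W = 1/(mu - lambda) = 1/(58 - 39) = 0.0526 hours

0.0526 hours


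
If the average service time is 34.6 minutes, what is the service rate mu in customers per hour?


mu = 60 / avg_service_time = 60 / 34.6 = 1.73 per hour

1.73 per hour


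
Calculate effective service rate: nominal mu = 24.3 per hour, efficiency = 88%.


Effective rate = mu * efficiency = 24.3 * 0.88 = 21.38 per hour

21.38 per hour


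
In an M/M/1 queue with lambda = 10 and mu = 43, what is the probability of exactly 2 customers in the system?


rho = 10/43; P(n) = (1-rho)*rho^n = (1-10/43)*(10/43)^2 = 0.0415

0.0415


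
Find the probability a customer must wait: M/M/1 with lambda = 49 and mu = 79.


P(wait) = rho = lambda/mu = 49/79 = 0.6203

0.6203


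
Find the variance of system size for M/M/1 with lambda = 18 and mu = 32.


rho = 18/32; Var(N) = rho/(1-rho)^2 = 2.94

2.94


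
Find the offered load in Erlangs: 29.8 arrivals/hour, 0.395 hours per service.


Offered load a = lambda * E[S] = 29.8 * 0.395 = 11.77 Erlangs

11.77 Erlangs


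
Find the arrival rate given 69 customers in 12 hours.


lambda = total arrivals / time = 69 / 12 = 5.75 per hour

5.75 per hour


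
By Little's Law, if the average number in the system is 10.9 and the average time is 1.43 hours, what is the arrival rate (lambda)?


lambda = L / W = 10.9 / 1.43 = 7.62 per hour

7.62 per hour


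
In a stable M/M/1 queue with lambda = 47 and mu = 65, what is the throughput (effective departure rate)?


For a stable queue (lambda < mu), throughput = lambda = 47 per hour

47 per hour


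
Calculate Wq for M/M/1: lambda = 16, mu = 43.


rho = 16/43; Wq = rho/(mu - lambda) = 0.0138 hours

0.0138 hours


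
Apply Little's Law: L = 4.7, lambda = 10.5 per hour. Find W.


W = L / lambda = 4.7 / 10.5 = 0.4476 hours

0.4476 hours


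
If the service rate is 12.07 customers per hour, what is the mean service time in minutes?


Mean service time = 60/mu = 60/12.07 = 4.97 minutes

4.97 minutes


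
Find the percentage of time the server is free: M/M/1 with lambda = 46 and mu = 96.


Idle fraction = (1 - rho) * 100 = (1 - 46/96) * 100 = 52.1%

52.1%


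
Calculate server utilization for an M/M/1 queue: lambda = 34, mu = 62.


rho = lambda/mu = 34/62 = 0.5484

0.5484


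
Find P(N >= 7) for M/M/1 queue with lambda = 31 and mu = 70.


P(N >= 7) = rho^7 = (31/70)^7 = 0.0033

0.0033


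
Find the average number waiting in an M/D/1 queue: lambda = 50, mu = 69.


M/D/1: Lq = rho^2 / (2*(1-rho)) where rho = 50/69; Lq = 0.95

0.95


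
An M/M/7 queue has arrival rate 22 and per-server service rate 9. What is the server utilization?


rho = lambda/(c*mu) = 22/(7*9) = 0.3492

0.3492


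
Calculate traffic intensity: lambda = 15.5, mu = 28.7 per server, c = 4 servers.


rho = lambda / (c * mu) = 15.5 / (4 * 28.7) = 0.135

0.135


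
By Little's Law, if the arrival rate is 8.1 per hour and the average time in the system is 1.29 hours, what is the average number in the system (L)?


L = lambda * W = 8.1 * 1.29 = 10.45

10.45


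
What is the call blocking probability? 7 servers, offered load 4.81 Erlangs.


B(N,A) = (A^N/N!) / sum(A^k/k!, k=0..N) with N=7, A=4.81 = 0.1087

0.1087


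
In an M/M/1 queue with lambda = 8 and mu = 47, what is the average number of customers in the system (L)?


rho = 8/47; L = rho/(1-rho) = 0.21

0.21


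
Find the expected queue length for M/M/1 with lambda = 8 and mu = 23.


rho = 8/23; Lq = rho^2/(1-rho) = 0.19

0.19


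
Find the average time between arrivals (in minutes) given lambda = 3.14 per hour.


Mean interarrival time = 60/lambda = 60/3.14 = 19.11 minutes

19.11 minutes


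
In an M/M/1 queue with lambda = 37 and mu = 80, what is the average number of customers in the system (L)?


rho = 37/80; L = rho/(1-rho) = 0.86

0.86


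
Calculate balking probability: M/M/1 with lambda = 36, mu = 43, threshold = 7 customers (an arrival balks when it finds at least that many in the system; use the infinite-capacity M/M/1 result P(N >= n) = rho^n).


P(N >= 7) = rho^7 = (36/43)^7 = 0.2883

0.2883
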